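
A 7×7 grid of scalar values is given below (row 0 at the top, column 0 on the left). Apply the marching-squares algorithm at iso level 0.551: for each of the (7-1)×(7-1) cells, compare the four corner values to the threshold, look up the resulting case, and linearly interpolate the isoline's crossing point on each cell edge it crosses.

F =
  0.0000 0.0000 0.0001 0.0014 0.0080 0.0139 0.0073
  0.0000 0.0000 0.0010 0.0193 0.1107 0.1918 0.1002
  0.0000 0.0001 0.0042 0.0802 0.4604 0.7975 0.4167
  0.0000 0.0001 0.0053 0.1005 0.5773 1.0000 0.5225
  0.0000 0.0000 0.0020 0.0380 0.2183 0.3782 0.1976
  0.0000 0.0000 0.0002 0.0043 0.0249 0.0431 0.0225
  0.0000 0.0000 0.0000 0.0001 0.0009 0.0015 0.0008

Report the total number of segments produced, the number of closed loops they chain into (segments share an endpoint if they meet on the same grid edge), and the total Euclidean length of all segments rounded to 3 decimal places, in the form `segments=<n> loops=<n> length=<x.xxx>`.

segments=8 loops=1 length=6.165

cell (1,4): code 0100 → (1.593,5.000)–(2.000,4.269)
cell (1,5): code 1000 → (2.000,5.647)–(1.593,5.000)
cell (2,3): code 0100 → (2.775,4.000)–(3.000,3.945)
cell (2,4): code 1110 → (2.000,4.269)–(2.775,4.000)
cell (2,5): code 1001 → (3.000,5.940)–(2.000,5.647)
cell (3,3): code 0010 → (3.000,3.945)–(3.073,4.000)
cell (3,4): code 0011 → (3.073,4.000)–(3.722,5.000)
cell (3,5): code 0001 → (3.722,5.000)–(3.000,5.940)
total: 8 segments, chained into 1 closed loop(s), length Σ = 6.164802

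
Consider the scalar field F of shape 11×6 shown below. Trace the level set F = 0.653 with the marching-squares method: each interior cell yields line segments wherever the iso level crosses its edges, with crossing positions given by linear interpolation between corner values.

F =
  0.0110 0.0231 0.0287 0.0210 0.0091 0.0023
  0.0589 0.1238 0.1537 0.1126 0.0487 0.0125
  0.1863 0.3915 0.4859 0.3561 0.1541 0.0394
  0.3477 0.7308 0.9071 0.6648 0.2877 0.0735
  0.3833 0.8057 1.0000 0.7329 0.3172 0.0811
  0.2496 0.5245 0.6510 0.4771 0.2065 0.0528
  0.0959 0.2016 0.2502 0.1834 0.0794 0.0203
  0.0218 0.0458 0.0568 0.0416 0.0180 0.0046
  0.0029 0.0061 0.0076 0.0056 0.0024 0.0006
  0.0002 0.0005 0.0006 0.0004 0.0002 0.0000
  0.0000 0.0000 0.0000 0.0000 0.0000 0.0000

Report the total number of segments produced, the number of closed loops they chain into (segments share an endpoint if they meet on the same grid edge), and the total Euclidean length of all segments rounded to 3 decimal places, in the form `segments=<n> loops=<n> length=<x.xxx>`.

segments=10 loops=1 length=7.924

cell (2,0): code 0100 → (2.771,1.000)–(3.000,0.797)
cell (2,1): code 1100 → (2.397,2.000)–(2.771,1.000)
cell (2,2): code 1100 → (2.962,3.000)–(2.397,2.000)
cell (2,3): code 1000 → (3.000,3.031)–(2.962,3.000)
cell (3,0): code 0110 → (3.000,0.797)–(4.000,0.638)
cell (3,3): code 1001 → (4.000,3.192)–(3.000,3.031)
cell (4,0): code 0010 → (4.000,0.638)–(4.543,1.000)
cell (4,1): code 0011 → (4.543,1.000)–(4.994,2.000)
cell (4,2): code 0011 → (4.994,2.000)–(4.312,3.000)
cell (4,3): code 0001 → (4.312,3.000)–(4.000,3.192)
total: 10 segments, chained into 1 closed loop(s), length Σ = 7.923855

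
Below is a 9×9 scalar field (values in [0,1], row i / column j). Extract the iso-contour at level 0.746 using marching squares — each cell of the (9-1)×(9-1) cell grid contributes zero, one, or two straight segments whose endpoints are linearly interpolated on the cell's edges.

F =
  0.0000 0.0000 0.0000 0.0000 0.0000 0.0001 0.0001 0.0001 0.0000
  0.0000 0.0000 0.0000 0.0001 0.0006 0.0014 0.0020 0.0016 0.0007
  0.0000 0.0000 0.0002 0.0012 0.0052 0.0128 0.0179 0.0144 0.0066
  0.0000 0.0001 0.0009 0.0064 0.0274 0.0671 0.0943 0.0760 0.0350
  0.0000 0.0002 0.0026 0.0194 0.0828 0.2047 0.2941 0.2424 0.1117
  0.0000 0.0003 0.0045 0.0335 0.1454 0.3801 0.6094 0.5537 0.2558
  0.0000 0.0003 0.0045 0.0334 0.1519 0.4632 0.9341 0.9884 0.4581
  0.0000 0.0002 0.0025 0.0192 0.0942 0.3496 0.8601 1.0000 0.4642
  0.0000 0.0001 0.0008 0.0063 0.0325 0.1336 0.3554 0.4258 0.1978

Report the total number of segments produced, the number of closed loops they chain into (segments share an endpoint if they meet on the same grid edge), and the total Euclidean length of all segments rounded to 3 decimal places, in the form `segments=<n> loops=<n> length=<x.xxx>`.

segments=8 loops=1 length=6.430

cell (5,5): code 0100 → (5.421,6.000)–(6.000,5.601)
cell (5,6): code 1100 → (5.442,7.000)–(5.421,6.000)
cell (5,7): code 1000 → (6.000,7.457)–(5.442,7.000)
cell (6,5): code 0110 → (6.000,5.601)–(7.000,5.776)
cell (6,7): code 1001 → (7.000,7.474)–(6.000,7.457)
cell (7,5): code 0010 → (7.000,5.776)–(7.226,6.000)
cell (7,6): code 0011 → (7.226,6.000)–(7.442,7.000)
cell (7,7): code 0001 → (7.442,7.000)–(7.000,7.474)
total: 8 segments, chained into 1 closed loop(s), length Σ = 6.429858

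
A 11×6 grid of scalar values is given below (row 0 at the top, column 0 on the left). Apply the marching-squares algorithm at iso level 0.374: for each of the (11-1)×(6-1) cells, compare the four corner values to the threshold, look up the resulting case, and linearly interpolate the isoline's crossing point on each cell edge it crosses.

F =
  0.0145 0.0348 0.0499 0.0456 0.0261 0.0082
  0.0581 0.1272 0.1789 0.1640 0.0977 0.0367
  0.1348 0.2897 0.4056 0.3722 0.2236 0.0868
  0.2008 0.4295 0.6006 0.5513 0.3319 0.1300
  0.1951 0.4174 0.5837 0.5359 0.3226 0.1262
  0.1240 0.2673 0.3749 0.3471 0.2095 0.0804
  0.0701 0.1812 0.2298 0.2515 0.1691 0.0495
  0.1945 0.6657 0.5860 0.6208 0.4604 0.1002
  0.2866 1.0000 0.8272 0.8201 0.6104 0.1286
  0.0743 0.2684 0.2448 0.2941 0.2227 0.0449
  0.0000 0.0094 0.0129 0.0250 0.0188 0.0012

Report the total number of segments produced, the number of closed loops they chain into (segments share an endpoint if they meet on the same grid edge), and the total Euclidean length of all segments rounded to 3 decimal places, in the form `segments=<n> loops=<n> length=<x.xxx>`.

cell (1,1): code 0100 → (1.861,2.000)–(2.000,1.727)
cell (1,2): code 1000 → (2.000,2.946)–(1.861,2.000)
cell (2,0): code 0100 → (2.603,1.000)–(3.000,0.757)
cell (2,1): code 1110 → (2.000,1.727)–(2.603,1.000)
cell (2,2): code 1101 → (2.010,3.000)–(2.000,2.946)
cell (2,3): code 1000 → (3.000,3.808)–(2.010,3.000)
cell (3,0): code 0110 → (3.000,0.757)–(4.000,0.805)
cell (3,3): code 1001 → (4.000,3.759)–(3.000,3.808)
cell (4,0): code 0010 → (4.000,0.805)–(4.289,1.000)
cell (4,1): code 0111 → (4.289,1.000)–(5.000,1.992)
cell (4,2): code 1011 → (5.000,2.032)–(4.858,3.000)
cell (4,3): code 0001 → (4.858,3.000)–(4.000,3.759)
cell (5,1): code 0010 → (5.000,1.992)–(5.006,2.000)
cell (5,2): code 0001 → (5.006,2.000)–(5.000,2.032)
cell (6,0): code 0100 → (6.398,1.000)–(7.000,0.381)
cell (6,1): code 1100 → (6.405,2.000)–(6.398,1.000)
cell (6,2): code 1100 → (6.332,3.000)–(6.405,2.000)
cell (6,3): code 1100 → (6.703,4.000)–(6.332,3.000)
cell (6,4): code 1000 → (7.000,4.240)–(6.703,4.000)
cell (7,0): code 0110 → (7.000,0.381)–(8.000,0.123)
cell (7,4): code 1001 → (8.000,4.491)–(7.000,4.240)
cell (8,0): code 0010 → (8.000,0.123)–(8.856,1.000)
cell (8,1): code 0011 → (8.856,1.000)–(8.778,2.000)
cell (8,2): code 0011 → (8.778,2.000)–(8.848,3.000)
cell (8,3): code 0011 → (8.848,3.000)–(8.610,4.000)
cell (8,4): code 0001 → (8.610,4.000)–(8.000,4.491)
total: 26 segments, chained into 2 closed loop(s), length Σ = 21.163387

segments=26 loops=2 length=21.163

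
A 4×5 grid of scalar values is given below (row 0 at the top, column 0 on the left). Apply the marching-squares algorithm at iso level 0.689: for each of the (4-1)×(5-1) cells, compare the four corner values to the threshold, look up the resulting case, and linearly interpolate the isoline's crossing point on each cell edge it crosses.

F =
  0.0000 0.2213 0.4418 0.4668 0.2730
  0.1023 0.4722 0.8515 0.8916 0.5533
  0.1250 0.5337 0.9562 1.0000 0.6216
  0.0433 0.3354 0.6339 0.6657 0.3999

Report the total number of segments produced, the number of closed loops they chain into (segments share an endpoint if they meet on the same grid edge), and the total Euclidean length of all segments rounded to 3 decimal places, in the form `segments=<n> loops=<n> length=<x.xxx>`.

segments=8 loops=1 length=7.687

cell (0,1): code 0100 → (0.603,2.000)–(1.000,1.572)
cell (0,2): code 1100 → (0.523,3.000)–(0.603,2.000)
cell (0,3): code 1000 → (1.000,3.599)–(0.523,3.000)
cell (1,1): code 0110 → (1.000,1.572)–(2.000,1.368)
cell (1,3): code 1001 → (2.000,3.822)–(1.000,3.599)
cell (2,1): code 0010 → (2.000,1.368)–(2.829,2.000)
cell (2,2): code 0011 → (2.829,2.000)–(2.930,3.000)
cell (2,3): code 0001 → (2.930,3.000)–(2.000,3.822)
total: 8 segments, chained into 1 closed loop(s), length Σ = 7.686983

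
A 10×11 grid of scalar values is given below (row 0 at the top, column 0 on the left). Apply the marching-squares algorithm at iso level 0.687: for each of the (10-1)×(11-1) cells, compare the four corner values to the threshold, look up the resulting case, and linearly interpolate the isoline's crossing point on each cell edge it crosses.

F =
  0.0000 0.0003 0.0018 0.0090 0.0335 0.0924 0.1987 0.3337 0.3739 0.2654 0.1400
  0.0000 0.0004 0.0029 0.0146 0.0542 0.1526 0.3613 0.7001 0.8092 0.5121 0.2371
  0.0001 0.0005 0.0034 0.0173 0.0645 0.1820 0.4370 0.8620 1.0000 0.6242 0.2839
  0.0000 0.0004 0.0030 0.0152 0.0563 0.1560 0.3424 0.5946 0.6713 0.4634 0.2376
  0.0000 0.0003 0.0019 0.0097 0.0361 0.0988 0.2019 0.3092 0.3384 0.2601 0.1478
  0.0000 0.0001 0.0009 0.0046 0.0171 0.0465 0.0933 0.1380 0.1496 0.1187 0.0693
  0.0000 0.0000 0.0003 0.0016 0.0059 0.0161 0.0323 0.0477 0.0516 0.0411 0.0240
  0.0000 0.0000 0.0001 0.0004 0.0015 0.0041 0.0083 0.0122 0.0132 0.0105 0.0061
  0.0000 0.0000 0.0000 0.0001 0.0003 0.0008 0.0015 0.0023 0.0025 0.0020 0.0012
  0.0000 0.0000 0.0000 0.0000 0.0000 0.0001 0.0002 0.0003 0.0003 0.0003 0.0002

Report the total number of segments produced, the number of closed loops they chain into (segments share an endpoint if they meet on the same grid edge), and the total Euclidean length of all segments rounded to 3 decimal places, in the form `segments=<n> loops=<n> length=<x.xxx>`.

cell (0,6): code 0100 → (0.964,7.000)–(1.000,6.961)
cell (0,7): code 1100 → (0.719,8.000)–(0.964,7.000)
cell (0,8): code 1000 → (1.000,8.411)–(0.719,8.000)
cell (1,6): code 0110 → (1.000,6.961)–(2.000,6.588)
cell (1,8): code 1001 → (2.000,8.833)–(1.000,8.411)
cell (2,6): code 0010 → (2.000,6.588)–(2.654,7.000)
cell (2,7): code 0011 → (2.654,7.000)–(2.952,8.000)
cell (2,8): code 0001 → (2.952,8.000)–(2.000,8.833)
total: 8 segments, chained into 1 closed loop(s), length Σ = 6.814477

segments=8 loops=1 length=6.814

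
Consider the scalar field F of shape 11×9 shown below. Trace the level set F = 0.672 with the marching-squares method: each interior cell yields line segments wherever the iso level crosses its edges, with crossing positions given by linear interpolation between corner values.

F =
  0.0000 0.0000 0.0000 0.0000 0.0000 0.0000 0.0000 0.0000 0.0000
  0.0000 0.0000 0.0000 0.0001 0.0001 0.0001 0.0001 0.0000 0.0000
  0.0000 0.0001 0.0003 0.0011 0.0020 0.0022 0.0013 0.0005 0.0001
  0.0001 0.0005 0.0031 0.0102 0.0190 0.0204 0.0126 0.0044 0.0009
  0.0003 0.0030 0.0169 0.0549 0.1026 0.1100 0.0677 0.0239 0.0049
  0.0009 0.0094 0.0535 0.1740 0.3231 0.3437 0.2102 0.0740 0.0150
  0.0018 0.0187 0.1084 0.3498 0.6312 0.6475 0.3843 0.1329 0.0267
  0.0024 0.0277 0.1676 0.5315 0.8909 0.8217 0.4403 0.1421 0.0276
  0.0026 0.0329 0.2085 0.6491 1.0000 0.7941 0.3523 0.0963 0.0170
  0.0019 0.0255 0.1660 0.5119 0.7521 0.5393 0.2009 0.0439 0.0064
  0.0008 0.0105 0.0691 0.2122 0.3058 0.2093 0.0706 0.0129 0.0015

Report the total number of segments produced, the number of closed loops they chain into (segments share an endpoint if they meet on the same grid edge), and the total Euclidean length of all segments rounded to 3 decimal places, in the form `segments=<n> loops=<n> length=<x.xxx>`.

cell (6,3): code 0100 → (6.157,4.000)–(7.000,3.391)
cell (6,4): code 1100 → (6.141,5.000)–(6.157,4.000)
cell (6,5): code 1000 → (7.000,5.393)–(6.141,5.000)
cell (7,3): code 0110 → (7.000,3.391)–(8.000,3.065)
cell (7,5): code 1001 → (8.000,5.276)–(7.000,5.393)
cell (8,3): code 0110 → (8.000,3.065)–(9.000,3.667)
cell (8,4): code 1011 → (9.000,4.376)–(8.479,5.000)
cell (8,5): code 0001 → (8.479,5.000)–(8.000,5.276)
cell (9,3): code 0010 → (9.000,3.667)–(9.179,4.000)
cell (9,4): code 0001 → (9.179,4.000)–(9.000,4.376)
total: 10 segments, chained into 1 closed loop(s), length Σ = 8.371424

segments=10 loops=1 length=8.371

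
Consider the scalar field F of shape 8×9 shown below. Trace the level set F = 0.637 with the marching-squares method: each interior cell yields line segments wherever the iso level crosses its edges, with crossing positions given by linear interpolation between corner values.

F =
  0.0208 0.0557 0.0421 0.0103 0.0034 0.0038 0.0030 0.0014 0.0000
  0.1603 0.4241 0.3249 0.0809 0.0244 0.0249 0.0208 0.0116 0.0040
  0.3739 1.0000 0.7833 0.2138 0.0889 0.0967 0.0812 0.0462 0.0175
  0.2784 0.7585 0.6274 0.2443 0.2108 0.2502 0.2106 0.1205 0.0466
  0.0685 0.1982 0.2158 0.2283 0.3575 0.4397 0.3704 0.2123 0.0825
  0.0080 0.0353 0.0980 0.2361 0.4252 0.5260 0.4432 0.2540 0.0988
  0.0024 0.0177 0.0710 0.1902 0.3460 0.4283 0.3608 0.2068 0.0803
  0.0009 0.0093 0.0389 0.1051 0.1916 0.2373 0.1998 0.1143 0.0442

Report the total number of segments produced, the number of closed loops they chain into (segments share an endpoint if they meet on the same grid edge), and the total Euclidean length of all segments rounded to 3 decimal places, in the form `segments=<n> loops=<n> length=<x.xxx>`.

segments=8 loops=1 length=5.719

cell (1,0): code 0100 → (1.370,1.000)–(2.000,0.420)
cell (1,1): code 1100 → (1.681,2.000)–(1.370,1.000)
cell (1,2): code 1000 → (2.000,2.257)–(1.681,2.000)
cell (2,0): code 0110 → (2.000,0.420)–(3.000,0.747)
cell (2,1): code 1011 → (3.000,1.927)–(2.938,2.000)
cell (2,2): code 0001 → (2.938,2.000)–(2.000,2.257)
cell (3,0): code 0010 → (3.000,0.747)–(3.217,1.000)
cell (3,1): code 0001 → (3.217,1.000)–(3.000,1.927)
total: 8 segments, chained into 1 closed loop(s), length Σ = 5.719121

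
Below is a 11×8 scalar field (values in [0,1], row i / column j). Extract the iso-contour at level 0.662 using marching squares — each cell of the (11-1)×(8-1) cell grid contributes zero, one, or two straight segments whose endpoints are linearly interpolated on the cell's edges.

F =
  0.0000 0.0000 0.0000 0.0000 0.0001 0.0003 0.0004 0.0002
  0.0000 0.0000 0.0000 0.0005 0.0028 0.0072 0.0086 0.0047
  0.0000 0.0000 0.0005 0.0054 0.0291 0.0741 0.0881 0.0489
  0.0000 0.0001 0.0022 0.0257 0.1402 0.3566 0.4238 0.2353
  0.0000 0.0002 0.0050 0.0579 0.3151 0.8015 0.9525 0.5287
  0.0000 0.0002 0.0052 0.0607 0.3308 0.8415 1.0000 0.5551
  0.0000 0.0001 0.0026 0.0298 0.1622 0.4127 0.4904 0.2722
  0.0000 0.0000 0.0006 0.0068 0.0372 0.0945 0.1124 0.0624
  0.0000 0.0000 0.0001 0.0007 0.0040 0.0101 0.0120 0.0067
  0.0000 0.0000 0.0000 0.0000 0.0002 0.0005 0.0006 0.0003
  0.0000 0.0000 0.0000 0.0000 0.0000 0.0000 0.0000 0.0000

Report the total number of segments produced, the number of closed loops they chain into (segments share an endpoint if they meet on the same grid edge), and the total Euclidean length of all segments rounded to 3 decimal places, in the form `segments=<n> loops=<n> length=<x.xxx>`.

segments=8 loops=1 length=6.920

cell (3,4): code 0100 → (3.686,5.000)–(4.000,4.713)
cell (3,5): code 1100 → (3.451,6.000)–(3.686,5.000)
cell (3,6): code 1000 → (4.000,6.685)–(3.451,6.000)
cell (4,4): code 0110 → (4.000,4.713)–(5.000,4.649)
cell (4,6): code 1001 → (5.000,6.760)–(4.000,6.685)
cell (5,4): code 0010 → (5.000,4.649)–(5.419,5.000)
cell (5,5): code 0011 → (5.419,5.000)–(5.663,6.000)
cell (5,6): code 0001 → (5.663,6.000)–(5.000,6.760)
total: 8 segments, chained into 1 closed loop(s), length Σ = 6.920338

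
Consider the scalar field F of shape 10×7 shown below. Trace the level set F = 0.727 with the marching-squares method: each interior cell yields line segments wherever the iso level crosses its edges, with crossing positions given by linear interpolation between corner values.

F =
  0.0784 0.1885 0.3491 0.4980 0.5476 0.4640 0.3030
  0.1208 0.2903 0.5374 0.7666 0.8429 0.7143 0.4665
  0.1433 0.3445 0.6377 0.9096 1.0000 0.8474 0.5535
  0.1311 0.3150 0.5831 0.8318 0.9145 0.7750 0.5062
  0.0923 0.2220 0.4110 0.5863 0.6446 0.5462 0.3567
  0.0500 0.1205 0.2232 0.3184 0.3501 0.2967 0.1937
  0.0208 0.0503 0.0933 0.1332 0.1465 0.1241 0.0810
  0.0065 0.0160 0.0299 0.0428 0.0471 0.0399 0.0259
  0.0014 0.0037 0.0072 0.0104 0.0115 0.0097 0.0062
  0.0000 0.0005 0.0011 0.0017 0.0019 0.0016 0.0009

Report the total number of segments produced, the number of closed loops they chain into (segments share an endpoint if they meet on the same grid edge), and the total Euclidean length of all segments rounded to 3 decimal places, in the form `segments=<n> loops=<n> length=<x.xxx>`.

cell (0,2): code 0100 → (0.853,3.000)–(1.000,2.827)
cell (0,3): code 1100 → (0.608,4.000)–(0.853,3.000)
cell (0,4): code 1000 → (1.000,4.901)–(0.608,4.000)
cell (1,2): code 0110 → (1.000,2.827)–(2.000,2.328)
cell (1,4): code 1101 → (1.095,5.000)–(1.000,4.901)
cell (1,5): code 1000 → (2.000,5.410)–(1.095,5.000)
cell (2,2): code 0110 → (2.000,2.328)–(3.000,2.579)
cell (2,5): code 1001 → (3.000,5.179)–(2.000,5.410)
cell (3,2): code 0010 → (3.000,2.579)–(3.427,3.000)
cell (3,3): code 0011 → (3.427,3.000)–(3.695,4.000)
cell (3,4): code 0011 → (3.695,4.000)–(3.210,5.000)
cell (3,5): code 0001 → (3.210,5.000)–(3.000,5.179)
total: 12 segments, chained into 1 closed loop(s), length Σ = 9.566670

segments=12 loops=1 length=9.567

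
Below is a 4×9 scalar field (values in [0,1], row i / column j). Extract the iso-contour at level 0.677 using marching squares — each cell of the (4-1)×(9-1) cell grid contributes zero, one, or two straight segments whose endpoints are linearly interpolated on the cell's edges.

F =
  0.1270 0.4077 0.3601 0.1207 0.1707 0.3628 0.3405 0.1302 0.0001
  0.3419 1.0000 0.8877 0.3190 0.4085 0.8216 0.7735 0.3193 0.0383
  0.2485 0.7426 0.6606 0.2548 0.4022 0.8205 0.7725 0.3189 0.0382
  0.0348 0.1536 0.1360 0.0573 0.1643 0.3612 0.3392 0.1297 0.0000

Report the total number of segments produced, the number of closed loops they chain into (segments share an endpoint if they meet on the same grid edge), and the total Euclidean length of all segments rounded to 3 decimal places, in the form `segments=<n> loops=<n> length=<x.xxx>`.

segments=16 loops=2 length=11.100

cell (0,0): code 0100 → (0.455,1.000)–(1.000,0.509)
cell (0,1): code 1100 → (0.601,2.000)–(0.455,1.000)
cell (0,2): code 1000 → (1.000,2.370)–(0.601,2.000)
cell (0,4): code 0100 → (0.685,5.000)–(1.000,4.650)
cell (0,5): code 1100 → (0.777,6.000)–(0.685,5.000)
cell (0,6): code 1000 → (1.000,6.212)–(0.777,6.000)
cell (1,0): code 0110 → (1.000,0.509)–(2.000,0.867)
cell (1,1): code 1011 → (2.000,1.800)–(1.928,2.000)
cell (1,2): code 0001 → (1.928,2.000)–(1.000,2.370)
cell (1,4): code 0110 → (1.000,4.650)–(2.000,4.657)
cell (1,6): code 1001 → (2.000,6.211)–(1.000,6.212)
cell (2,0): code 0010 → (2.000,0.867)–(2.111,1.000)
cell (2,1): code 0001 → (2.111,1.000)–(2.000,1.800)
cell (2,4): code 0010 → (2.000,4.657)–(2.312,5.000)
cell (2,5): code 0011 → (2.312,5.000)–(2.220,6.000)
cell (2,6): code 0001 → (2.220,6.000)–(2.000,6.211)
total: 16 segments, chained into 2 closed loop(s), length Σ = 11.100095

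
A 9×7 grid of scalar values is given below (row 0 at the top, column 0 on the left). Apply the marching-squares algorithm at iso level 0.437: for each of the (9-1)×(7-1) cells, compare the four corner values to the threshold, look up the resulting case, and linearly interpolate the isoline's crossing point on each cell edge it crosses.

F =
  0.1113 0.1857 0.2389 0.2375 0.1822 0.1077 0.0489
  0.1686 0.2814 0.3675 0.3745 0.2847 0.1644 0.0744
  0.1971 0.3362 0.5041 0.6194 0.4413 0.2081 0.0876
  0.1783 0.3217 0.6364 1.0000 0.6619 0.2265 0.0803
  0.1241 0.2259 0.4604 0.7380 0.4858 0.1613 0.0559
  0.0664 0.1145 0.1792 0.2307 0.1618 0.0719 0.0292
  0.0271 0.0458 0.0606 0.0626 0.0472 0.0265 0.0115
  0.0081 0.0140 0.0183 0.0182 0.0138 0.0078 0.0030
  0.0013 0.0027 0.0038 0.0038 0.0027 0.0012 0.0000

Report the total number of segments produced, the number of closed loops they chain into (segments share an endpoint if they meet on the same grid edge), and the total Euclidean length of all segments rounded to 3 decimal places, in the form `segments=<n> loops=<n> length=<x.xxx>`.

segments=12 loops=1 length=9.830

cell (1,1): code 0100 → (1.509,2.000)–(2.000,1.600)
cell (1,2): code 1100 → (1.255,3.000)–(1.509,2.000)
cell (1,3): code 1100 → (1.973,4.000)–(1.255,3.000)
cell (1,4): code 1000 → (2.000,4.018)–(1.973,4.000)
cell (2,1): code 0110 → (2.000,1.600)–(3.000,1.366)
cell (2,4): code 1001 → (3.000,4.517)–(2.000,4.018)
cell (3,1): code 0110 → (3.000,1.366)–(4.000,1.900)
cell (3,4): code 1001 → (4.000,4.150)–(3.000,4.517)
cell (4,1): code 0010 → (4.000,1.900)–(4.083,2.000)
cell (4,2): code 0011 → (4.083,2.000)–(4.593,3.000)
cell (4,3): code 0011 → (4.593,3.000)–(4.151,4.000)
cell (4,4): code 0001 → (4.151,4.000)–(4.000,4.150)
total: 12 segments, chained into 1 closed loop(s), length Σ = 9.830329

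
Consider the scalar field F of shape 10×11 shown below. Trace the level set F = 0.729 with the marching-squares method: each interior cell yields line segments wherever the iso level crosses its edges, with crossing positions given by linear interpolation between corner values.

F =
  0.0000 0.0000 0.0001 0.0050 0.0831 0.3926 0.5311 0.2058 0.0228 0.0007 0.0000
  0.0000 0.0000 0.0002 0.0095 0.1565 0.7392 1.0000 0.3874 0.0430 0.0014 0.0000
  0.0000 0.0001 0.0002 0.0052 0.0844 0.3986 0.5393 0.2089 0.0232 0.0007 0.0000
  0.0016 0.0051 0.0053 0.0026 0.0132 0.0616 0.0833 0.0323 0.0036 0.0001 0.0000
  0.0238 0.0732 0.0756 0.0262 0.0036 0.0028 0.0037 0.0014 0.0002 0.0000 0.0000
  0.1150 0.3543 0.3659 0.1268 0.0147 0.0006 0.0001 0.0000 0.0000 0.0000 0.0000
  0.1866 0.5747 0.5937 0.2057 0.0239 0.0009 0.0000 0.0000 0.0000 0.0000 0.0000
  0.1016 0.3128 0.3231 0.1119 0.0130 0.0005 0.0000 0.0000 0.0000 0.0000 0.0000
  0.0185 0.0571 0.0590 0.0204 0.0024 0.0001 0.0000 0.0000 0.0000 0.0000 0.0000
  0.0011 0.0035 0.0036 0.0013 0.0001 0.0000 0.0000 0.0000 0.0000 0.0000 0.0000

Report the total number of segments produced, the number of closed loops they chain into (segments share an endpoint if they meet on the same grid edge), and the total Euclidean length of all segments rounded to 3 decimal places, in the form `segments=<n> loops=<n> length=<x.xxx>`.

cell (0,4): code 0100 → (0.971,5.000)–(1.000,4.982)
cell (0,5): code 1100 → (0.422,6.000)–(0.971,5.000)
cell (0,6): code 1000 → (1.000,6.442)–(0.422,6.000)
cell (1,4): code 0010 → (1.000,4.982)–(1.030,5.000)
cell (1,5): code 0011 → (1.030,5.000)–(1.588,6.000)
cell (1,6): code 0001 → (1.588,6.000)–(1.000,6.442)
total: 6 segments, chained into 1 closed loop(s), length Σ = 3.818611

segments=6 loops=1 length=3.819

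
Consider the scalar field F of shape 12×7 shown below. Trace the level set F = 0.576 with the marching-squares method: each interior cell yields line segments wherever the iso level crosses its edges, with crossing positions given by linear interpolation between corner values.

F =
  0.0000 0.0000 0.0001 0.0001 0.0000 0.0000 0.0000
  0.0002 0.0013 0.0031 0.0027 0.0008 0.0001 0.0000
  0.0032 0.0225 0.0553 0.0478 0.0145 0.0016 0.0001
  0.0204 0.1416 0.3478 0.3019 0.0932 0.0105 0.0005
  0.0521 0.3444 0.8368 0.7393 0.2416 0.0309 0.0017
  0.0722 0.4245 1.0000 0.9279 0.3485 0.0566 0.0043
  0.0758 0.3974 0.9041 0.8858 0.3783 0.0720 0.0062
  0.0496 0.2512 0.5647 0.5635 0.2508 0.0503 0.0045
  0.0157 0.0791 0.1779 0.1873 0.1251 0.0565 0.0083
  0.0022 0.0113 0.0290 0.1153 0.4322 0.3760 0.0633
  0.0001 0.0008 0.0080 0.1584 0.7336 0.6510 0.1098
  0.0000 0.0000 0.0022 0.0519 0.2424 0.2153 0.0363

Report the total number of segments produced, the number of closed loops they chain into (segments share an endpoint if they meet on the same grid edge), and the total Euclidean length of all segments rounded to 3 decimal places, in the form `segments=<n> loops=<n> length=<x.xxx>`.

segments=16 loops=2 length=13.208

cell (3,1): code 0100 → (3.467,2.000)–(4.000,1.470)
cell (3,2): code 1100 → (3.627,3.000)–(3.467,2.000)
cell (3,3): code 1000 → (4.000,3.328)–(3.627,3.000)
cell (4,1): code 0110 → (4.000,1.470)–(5.000,1.263)
cell (4,3): code 1001 → (5.000,3.607)–(4.000,3.328)
cell (5,1): code 0110 → (5.000,1.263)–(6.000,1.352)
cell (5,3): code 1001 → (6.000,3.610)–(5.000,3.607)
cell (6,1): code 0010 → (6.000,1.352)–(6.967,2.000)
cell (6,2): code 0011 → (6.967,2.000)–(6.961,3.000)
cell (6,3): code 0001 → (6.961,3.000)–(6.000,3.610)
cell (9,3): code 0100 → (9.477,4.000)–(10.000,3.726)
cell (9,4): code 1100 → (9.727,5.000)–(9.477,4.000)
cell (9,5): code 1000 → (10.000,5.139)–(9.727,5.000)
cell (10,3): code 0010 → (10.000,3.726)–(10.321,4.000)
cell (10,4): code 0011 → (10.321,4.000)–(10.172,5.000)
cell (10,5): code 0001 → (10.172,5.000)–(10.000,5.139)
total: 16 segments, chained into 2 closed loop(s), length Σ = 13.208037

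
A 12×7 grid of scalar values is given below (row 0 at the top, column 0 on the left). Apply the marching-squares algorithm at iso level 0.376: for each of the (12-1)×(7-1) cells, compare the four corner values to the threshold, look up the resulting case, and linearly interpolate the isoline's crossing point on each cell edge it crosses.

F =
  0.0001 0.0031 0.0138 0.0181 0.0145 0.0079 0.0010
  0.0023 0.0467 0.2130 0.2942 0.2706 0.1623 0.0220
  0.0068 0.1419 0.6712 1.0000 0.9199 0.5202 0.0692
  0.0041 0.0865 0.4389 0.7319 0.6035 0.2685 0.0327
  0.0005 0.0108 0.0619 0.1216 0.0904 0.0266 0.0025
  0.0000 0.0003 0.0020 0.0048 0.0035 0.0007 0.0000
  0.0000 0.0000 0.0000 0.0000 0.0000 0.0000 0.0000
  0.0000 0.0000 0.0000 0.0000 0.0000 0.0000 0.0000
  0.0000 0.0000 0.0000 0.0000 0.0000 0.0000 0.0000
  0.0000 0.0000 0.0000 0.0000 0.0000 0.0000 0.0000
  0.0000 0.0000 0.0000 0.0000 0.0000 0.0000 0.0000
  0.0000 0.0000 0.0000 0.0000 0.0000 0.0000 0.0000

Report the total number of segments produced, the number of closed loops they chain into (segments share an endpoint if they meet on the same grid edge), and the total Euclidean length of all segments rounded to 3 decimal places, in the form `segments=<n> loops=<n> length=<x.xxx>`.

cell (1,1): code 0100 → (1.356,2.000)–(2.000,1.442)
cell (1,2): code 1100 → (1.116,3.000)–(1.356,2.000)
cell (1,3): code 1100 → (1.162,4.000)–(1.116,3.000)
cell (1,4): code 1100 → (1.597,5.000)–(1.162,4.000)
cell (1,5): code 1000 → (2.000,5.320)–(1.597,5.000)
cell (2,1): code 0110 → (2.000,1.442)–(3.000,1.822)
cell (2,4): code 1011 → (3.000,4.679)–(2.573,5.000)
cell (2,5): code 0001 → (2.573,5.000)–(2.000,5.320)
cell (3,1): code 0010 → (3.000,1.822)–(3.167,2.000)
cell (3,2): code 0011 → (3.167,2.000)–(3.583,3.000)
cell (3,3): code 0011 → (3.583,3.000)–(3.443,4.000)
cell (3,4): code 0001 → (3.443,4.000)–(3.000,4.679)
total: 12 segments, chained into 1 closed loop(s), length Σ = 9.894412

segments=12 loops=1 length=9.894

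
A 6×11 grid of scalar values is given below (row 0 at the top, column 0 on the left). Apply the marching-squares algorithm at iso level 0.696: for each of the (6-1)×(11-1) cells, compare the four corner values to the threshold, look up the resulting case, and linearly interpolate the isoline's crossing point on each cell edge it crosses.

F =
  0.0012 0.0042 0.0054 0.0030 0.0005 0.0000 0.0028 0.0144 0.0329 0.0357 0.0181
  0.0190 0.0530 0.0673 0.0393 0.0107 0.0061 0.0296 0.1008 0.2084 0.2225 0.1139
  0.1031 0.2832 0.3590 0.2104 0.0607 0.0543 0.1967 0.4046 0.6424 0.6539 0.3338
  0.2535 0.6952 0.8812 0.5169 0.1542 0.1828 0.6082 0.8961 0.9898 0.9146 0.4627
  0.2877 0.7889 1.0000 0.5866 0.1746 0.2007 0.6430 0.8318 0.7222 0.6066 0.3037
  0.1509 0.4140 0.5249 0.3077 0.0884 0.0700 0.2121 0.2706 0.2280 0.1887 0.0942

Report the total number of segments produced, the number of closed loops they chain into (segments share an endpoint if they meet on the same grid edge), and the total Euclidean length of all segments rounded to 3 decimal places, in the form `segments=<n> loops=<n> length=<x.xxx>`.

segments=18 loops=2 length=14.639

cell (2,1): code 0100 → (2.645,2.000)–(3.000,1.004)
cell (2,2): code 1000 → (3.000,2.508)–(2.645,2.000)
cell (2,6): code 0100 → (2.593,7.000)–(3.000,6.305)
cell (2,7): code 1100 → (2.154,8.000)–(2.593,7.000)
cell (2,8): code 1100 → (2.161,9.000)–(2.154,8.000)
cell (2,9): code 1000 → (3.000,9.484)–(2.161,9.000)
cell (3,0): code 0100 → (3.009,1.000)–(4.000,0.815)
cell (3,1): code 1110 → (3.000,1.004)–(3.009,1.000)
cell (3,2): code 1001 → (4.000,2.735)–(3.000,2.508)
cell (3,6): code 0110 → (3.000,6.305)–(4.000,6.281)
cell (3,8): code 1011 → (4.000,8.227)–(3.710,9.000)
cell (3,9): code 0001 → (3.710,9.000)–(3.000,9.484)
cell (4,0): code 0010 → (4.000,0.815)–(4.248,1.000)
cell (4,1): code 0011 → (4.248,1.000)–(4.640,2.000)
cell (4,2): code 0001 → (4.640,2.000)–(4.000,2.735)
cell (4,6): code 0010 → (4.000,6.281)–(4.242,7.000)
cell (4,7): code 0011 → (4.242,7.000)–(4.053,8.000)
cell (4,8): code 0001 → (4.053,8.000)–(4.000,8.227)
total: 18 segments, chained into 2 closed loop(s), length Σ = 14.638914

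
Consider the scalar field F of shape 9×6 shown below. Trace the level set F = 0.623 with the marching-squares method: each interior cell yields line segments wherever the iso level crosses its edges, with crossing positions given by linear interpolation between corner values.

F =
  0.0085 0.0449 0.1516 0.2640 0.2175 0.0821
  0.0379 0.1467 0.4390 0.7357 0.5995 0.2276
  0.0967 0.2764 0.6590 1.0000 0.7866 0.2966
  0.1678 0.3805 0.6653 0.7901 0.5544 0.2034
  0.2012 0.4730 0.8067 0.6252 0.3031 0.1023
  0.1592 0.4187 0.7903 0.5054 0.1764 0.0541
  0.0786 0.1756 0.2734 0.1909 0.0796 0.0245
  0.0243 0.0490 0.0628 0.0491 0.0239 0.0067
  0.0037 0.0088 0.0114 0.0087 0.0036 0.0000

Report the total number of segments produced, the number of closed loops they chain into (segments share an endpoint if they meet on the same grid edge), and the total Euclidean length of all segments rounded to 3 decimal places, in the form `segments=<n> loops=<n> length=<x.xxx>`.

cell (0,2): code 0100 → (0.761,3.000)–(1.000,2.620)
cell (0,3): code 1000 → (1.000,3.827)–(0.761,3.000)
cell (1,1): code 0100 → (1.836,2.000)–(2.000,1.906)
cell (1,2): code 1110 → (1.000,2.620)–(1.836,2.000)
cell (1,3): code 1101 → (1.126,4.000)–(1.000,3.827)
cell (1,4): code 1000 → (2.000,4.334)–(1.126,4.000)
cell (2,1): code 0110 → (2.000,1.906)–(3.000,1.851)
cell (2,3): code 1011 → (3.000,3.709)–(2.705,4.000)
cell (2,4): code 0001 → (2.705,4.000)–(2.000,4.334)
cell (3,1): code 0110 → (3.000,1.851)–(4.000,1.450)
cell (3,3): code 1001 → (4.000,3.007)–(3.000,3.709)
cell (4,1): code 0110 → (4.000,1.450)–(5.000,1.550)
cell (4,2): code 1011 → (5.000,2.587)–(4.018,3.000)
cell (4,3): code 0001 → (4.018,3.000)–(4.000,3.007)
cell (5,1): code 0010 → (5.000,1.550)–(5.324,2.000)
cell (5,2): code 0001 → (5.324,2.000)–(5.000,2.587)
total: 16 segments, chained into 1 closed loop(s), length Σ = 11.499352

segments=16 loops=1 length=11.499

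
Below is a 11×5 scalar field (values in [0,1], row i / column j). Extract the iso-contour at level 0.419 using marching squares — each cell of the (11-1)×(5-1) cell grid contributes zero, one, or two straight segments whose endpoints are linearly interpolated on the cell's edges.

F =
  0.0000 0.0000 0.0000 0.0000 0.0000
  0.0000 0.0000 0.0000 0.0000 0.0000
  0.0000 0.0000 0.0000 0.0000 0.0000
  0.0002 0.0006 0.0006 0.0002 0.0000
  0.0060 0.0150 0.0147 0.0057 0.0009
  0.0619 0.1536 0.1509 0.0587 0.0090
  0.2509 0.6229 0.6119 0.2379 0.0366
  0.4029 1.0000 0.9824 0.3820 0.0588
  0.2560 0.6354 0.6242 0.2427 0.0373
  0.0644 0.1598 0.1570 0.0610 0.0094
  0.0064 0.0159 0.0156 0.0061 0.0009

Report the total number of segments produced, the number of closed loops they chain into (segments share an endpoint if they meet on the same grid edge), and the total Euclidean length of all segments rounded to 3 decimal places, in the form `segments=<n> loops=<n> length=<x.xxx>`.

segments=10 loops=1 length=9.115

cell (5,0): code 0100 → (5.566,1.000)–(6.000,0.452)
cell (5,1): code 1100 → (5.582,2.000)–(5.566,1.000)
cell (5,2): code 1000 → (6.000,2.516)–(5.582,2.000)
cell (6,0): code 0110 → (6.000,0.452)–(7.000,0.027)
cell (6,2): code 1001 → (7.000,2.938)–(6.000,2.516)
cell (7,0): code 0110 → (7.000,0.027)–(8.000,0.430)
cell (7,2): code 1001 → (8.000,2.538)–(7.000,2.938)
cell (8,0): code 0010 → (8.000,0.430)–(8.455,1.000)
cell (8,1): code 0011 → (8.455,1.000)–(8.439,2.000)
cell (8,2): code 0001 → (8.439,2.000)–(8.000,2.538)
total: 10 segments, chained into 1 closed loop(s), length Σ = 9.115301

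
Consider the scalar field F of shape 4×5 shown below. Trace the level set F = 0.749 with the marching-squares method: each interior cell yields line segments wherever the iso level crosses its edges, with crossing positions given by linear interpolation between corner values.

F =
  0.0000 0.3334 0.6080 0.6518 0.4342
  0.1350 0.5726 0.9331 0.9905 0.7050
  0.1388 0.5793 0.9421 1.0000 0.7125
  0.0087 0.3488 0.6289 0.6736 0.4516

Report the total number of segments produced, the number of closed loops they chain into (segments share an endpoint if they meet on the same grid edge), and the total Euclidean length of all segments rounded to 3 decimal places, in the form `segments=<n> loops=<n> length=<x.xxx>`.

segments=8 loops=1 length=7.870

cell (0,1): code 0100 → (0.434,2.000)–(1.000,1.489)
cell (0,2): code 1100 → (0.287,3.000)–(0.434,2.000)
cell (0,3): code 1000 → (1.000,3.846)–(0.287,3.000)
cell (1,1): code 0110 → (1.000,1.489)–(2.000,1.468)
cell (1,3): code 1001 → (2.000,3.873)–(1.000,3.846)
cell (2,1): code 0010 → (2.000,1.468)–(2.617,2.000)
cell (2,2): code 0011 → (2.617,2.000)–(2.769,3.000)
cell (2,3): code 0001 → (2.769,3.000)–(2.000,3.873)
total: 8 segments, chained into 1 closed loop(s), length Σ = 7.869642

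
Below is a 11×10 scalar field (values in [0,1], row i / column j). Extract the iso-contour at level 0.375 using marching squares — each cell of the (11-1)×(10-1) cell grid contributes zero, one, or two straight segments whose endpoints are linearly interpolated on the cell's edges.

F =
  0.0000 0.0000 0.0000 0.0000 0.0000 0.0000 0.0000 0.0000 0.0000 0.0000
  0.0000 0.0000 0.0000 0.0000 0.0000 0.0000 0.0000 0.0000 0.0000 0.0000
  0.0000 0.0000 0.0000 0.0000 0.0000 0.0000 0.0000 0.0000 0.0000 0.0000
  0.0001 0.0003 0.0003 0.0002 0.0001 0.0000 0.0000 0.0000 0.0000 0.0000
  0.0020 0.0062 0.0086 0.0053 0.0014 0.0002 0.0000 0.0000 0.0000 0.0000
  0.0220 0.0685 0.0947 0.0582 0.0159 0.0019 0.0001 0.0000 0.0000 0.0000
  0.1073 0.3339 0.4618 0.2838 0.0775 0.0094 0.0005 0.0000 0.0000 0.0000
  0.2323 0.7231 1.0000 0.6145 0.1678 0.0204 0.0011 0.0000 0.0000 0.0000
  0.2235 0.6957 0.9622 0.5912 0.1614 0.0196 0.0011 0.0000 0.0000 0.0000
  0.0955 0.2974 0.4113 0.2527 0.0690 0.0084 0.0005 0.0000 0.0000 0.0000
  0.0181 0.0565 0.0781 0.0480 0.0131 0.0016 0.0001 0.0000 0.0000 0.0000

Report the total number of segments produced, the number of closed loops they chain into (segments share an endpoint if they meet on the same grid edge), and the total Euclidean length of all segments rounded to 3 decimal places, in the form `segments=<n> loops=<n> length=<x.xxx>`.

segments=14 loops=1 length=10.241

cell (5,1): code 0100 → (5.764,2.000)–(6.000,1.321)
cell (5,2): code 1000 → (6.000,2.488)–(5.764,2.000)
cell (6,0): code 0100 → (6.106,1.000)–(7.000,0.291)
cell (6,1): code 1110 → (6.000,1.321)–(6.106,1.000)
cell (6,2): code 1101 → (6.276,3.000)–(6.000,2.488)
cell (6,3): code 1000 → (7.000,3.536)–(6.276,3.000)
cell (7,0): code 0110 → (7.000,0.291)–(8.000,0.321)
cell (7,3): code 1001 → (8.000,3.503)–(7.000,3.536)
cell (8,0): code 0010 → (8.000,0.321)–(8.805,1.000)
cell (8,1): code 0111 → (8.805,1.000)–(9.000,1.681)
cell (8,2): code 1011 → (9.000,2.229)–(8.639,3.000)
cell (8,3): code 0001 → (8.639,3.000)–(8.000,3.503)
cell (9,1): code 0010 → (9.000,1.681)–(9.109,2.000)
cell (9,2): code 0001 → (9.109,2.000)–(9.000,2.229)
total: 14 segments, chained into 1 closed loop(s), length Σ = 10.241121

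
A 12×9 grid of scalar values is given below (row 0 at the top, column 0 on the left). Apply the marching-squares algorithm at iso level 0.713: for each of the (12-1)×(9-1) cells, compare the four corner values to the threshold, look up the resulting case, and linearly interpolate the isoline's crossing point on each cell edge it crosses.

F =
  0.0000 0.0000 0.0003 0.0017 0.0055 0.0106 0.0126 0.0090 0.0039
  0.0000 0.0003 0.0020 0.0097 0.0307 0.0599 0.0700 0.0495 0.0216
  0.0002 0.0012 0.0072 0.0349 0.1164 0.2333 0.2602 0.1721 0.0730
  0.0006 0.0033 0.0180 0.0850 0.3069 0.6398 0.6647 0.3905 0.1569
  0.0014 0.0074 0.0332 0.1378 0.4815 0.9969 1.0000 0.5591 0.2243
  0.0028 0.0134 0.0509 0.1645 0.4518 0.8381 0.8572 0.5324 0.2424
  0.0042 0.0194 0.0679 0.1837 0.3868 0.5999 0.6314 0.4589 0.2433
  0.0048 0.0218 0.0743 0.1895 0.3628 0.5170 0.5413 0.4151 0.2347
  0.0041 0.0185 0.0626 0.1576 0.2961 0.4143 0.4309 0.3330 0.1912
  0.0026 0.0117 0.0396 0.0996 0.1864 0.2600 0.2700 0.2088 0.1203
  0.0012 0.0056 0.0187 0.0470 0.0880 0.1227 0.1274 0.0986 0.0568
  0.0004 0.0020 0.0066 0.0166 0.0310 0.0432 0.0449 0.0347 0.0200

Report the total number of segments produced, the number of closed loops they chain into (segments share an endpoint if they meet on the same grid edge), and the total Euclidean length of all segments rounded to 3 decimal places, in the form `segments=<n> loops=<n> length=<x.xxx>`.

cell (3,4): code 0100 → (3.205,5.000)–(4.000,4.449)
cell (3,5): code 1100 → (3.144,6.000)–(3.205,5.000)
cell (3,6): code 1000 → (4.000,6.651)–(3.144,6.000)
cell (4,4): code 0110 → (4.000,4.449)–(5.000,4.676)
cell (4,6): code 1001 → (5.000,6.444)–(4.000,6.651)
cell (5,4): code 0010 → (5.000,4.676)–(5.525,5.000)
cell (5,5): code 0011 → (5.525,5.000)–(5.639,6.000)
cell (5,6): code 0001 → (5.639,6.000)–(5.000,6.444)
total: 8 segments, chained into 1 closed loop(s), length Σ = 7.492230

segments=8 loops=1 length=7.492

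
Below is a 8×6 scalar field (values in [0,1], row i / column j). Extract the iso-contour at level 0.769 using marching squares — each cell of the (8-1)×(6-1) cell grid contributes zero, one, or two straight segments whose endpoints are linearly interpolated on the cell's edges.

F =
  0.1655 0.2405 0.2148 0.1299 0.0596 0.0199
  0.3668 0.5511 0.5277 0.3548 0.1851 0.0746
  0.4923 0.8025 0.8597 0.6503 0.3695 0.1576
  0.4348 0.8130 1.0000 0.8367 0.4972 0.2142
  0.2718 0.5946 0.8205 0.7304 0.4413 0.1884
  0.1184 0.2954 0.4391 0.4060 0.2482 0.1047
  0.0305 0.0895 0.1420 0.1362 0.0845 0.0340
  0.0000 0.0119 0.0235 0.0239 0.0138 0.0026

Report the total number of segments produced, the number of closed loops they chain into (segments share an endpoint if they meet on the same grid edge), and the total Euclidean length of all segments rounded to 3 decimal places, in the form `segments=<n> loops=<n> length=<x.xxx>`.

cell (1,0): code 0100 → (1.867,1.000)–(2.000,0.892)
cell (1,1): code 1100 → (1.727,2.000)–(1.867,1.000)
cell (1,2): code 1000 → (2.000,2.433)–(1.727,2.000)
cell (2,0): code 0110 → (2.000,0.892)–(3.000,0.884)
cell (2,2): code 1101 → (2.637,3.000)–(2.000,2.433)
cell (2,3): code 1000 → (3.000,3.199)–(2.637,3.000)
cell (3,0): code 0010 → (3.000,0.884)–(3.201,1.000)
cell (3,1): code 0111 → (3.201,1.000)–(4.000,1.772)
cell (3,2): code 1011 → (4.000,2.572)–(3.637,3.000)
cell (3,3): code 0001 → (3.637,3.000)–(3.000,3.199)
cell (4,1): code 0010 → (4.000,1.772)–(4.135,2.000)
cell (4,2): code 0001 → (4.135,2.000)–(4.000,2.572)
total: 12 segments, chained into 1 closed loop(s), length Σ = 7.384897

segments=12 loops=1 length=7.385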